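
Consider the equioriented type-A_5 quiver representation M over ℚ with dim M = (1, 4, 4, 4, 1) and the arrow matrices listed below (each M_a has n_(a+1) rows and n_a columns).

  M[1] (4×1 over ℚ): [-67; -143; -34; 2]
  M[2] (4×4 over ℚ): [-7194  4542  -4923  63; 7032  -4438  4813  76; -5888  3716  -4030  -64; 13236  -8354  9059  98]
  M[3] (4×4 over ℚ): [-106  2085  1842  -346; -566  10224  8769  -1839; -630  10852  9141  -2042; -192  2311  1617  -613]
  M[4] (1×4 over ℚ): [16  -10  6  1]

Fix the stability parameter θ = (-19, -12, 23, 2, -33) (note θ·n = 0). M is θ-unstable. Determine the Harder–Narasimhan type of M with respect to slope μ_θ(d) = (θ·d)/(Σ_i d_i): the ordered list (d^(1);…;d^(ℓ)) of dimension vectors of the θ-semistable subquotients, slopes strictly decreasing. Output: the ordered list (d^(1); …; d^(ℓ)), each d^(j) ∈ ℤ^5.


Via rank(M_{q-1}∘⋯∘M_p): M ≅ I[1,2], I[2,2], I[2,4], I[2,5], I[3,3], I[3,4], I[4,4].
μ_θ-semistable layers: μ^(1)=23; μ^(2)=25/2; μ^(3)=2; μ^(4)=-8/3; μ^(5)=-12; μ^(6)=-19

((0, 0, 1, 0, 0); (0, 0, 2, 2, 0); (0, 0, 0, 1, 0); (0, 0, 1, 1, 1); (0, 4, 0, 0, 0); (1, 0, 0, 0, 0))


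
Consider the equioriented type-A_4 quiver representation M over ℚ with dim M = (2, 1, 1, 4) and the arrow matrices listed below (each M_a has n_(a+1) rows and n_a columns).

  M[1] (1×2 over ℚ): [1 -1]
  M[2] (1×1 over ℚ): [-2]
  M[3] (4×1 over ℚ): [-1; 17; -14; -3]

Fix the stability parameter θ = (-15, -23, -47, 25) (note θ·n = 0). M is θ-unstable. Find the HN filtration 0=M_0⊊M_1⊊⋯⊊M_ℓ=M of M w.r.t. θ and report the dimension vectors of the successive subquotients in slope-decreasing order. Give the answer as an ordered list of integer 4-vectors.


Barcode: M ≅ I[1,1], I[1,4], I[4,4]^3. HN layers by μ_θ (3 steps, strictly decreasing):
  μ^(1)=25; μ^(2)=-15; μ^(3)=-85/3

((0, 0, 0, 4); (1, 0, 0, 0); (1, 1, 1, 0))


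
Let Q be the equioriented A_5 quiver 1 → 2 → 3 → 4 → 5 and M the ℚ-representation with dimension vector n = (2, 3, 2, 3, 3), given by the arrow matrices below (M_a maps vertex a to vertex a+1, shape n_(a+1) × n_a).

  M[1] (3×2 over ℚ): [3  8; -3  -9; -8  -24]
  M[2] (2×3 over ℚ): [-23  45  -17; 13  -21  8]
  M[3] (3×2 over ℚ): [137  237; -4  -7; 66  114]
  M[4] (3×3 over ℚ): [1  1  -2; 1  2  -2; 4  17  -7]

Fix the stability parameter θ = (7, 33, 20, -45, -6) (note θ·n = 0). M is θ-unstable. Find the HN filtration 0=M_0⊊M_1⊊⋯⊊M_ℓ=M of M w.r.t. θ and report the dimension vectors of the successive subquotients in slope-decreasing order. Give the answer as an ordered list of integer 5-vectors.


Barcode: M ≅ I[1,5]^2, I[2,2], I[4,5]. HN layers by μ_θ (4 steps, strictly decreasing):
  μ^(1)=33; μ^(2)=9/5; μ^(3)=-6; μ^(4)=-45

((0, 1, 0, 0, 0); (2, 2, 2, 2, 2); (0, 0, 0, 0, 1); (0, 0, 0, 1, 0))


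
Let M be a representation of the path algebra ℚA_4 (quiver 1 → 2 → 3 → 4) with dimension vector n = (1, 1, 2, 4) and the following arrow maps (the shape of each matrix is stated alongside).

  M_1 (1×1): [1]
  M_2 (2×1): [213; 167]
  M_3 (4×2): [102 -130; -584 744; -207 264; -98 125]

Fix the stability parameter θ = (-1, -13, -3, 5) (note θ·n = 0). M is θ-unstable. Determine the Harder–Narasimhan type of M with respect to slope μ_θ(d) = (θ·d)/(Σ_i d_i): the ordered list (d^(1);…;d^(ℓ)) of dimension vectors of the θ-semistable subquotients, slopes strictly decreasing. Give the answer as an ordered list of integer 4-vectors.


Interval decomposition of M: I[1,4], I[3,4], I[4,4]^2.
HN type (ℓ=3): μ^(1)=5; μ^(2)=-3; μ^(3)=-7

((0, 0, 0, 4); (0, 0, 2, 0); (1, 1, 0, 0))


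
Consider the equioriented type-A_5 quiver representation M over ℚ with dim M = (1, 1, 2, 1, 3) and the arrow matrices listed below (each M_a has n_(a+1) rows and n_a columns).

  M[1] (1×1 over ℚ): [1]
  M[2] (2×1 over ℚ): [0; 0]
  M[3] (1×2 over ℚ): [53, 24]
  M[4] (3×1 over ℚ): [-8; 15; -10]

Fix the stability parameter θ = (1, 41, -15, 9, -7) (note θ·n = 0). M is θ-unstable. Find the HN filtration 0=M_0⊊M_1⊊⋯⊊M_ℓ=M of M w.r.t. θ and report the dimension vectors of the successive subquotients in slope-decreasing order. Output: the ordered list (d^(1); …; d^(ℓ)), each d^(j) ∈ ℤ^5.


Via rank(M_{q-1}∘⋯∘M_p): M ≅ I[1,2], I[3,3], I[3,5], I[5,5]^2.
μ_θ-semistable layers: μ^(1)=41; μ^(2)=1; μ^(3)=-7; μ^(4)=-15

((0, 1, 0, 0, 0); (1, 0, 0, 1, 1); (0, 0, 0, 0, 2); (0, 0, 2, 0, 0))


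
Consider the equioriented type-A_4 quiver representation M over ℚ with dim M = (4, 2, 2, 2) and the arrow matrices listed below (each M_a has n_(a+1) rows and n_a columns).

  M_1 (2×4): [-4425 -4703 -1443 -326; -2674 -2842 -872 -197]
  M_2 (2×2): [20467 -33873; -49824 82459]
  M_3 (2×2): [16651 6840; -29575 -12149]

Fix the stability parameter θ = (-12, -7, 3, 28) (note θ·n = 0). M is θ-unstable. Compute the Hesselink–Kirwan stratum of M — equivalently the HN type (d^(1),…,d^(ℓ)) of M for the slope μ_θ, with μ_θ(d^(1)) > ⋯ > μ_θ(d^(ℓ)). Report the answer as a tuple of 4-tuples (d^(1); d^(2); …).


Via rank(M_{q-1}∘⋯∘M_p): M ≅ I[1,1]^2, I[1,4]^2.
μ_θ-semistable layers: μ^(1)=28; μ^(2)=3; μ^(3)=-7; μ^(4)=-12

((0, 0, 0, 2); (0, 0, 2, 0); (0, 2, 0, 0); (4, 0, 0, 0))


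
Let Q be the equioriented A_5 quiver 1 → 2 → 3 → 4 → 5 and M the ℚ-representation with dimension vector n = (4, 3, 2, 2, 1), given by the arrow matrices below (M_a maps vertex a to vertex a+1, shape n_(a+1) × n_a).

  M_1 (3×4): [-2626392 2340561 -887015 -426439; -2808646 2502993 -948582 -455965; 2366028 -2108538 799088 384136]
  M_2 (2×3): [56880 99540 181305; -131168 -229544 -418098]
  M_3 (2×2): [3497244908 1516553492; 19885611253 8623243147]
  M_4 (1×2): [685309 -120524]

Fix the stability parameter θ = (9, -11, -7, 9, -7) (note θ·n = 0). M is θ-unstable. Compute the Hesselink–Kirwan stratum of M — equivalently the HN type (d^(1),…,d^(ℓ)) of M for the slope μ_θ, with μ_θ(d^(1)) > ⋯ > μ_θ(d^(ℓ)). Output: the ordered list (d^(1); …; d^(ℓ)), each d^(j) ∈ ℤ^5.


Interval decomposition of M: I[1,1], I[1,2]^2, I[1,4], I[3,3], I[4,5].
HN type (ℓ=5): μ^(1)=9; μ^(2)=1; μ^(3)=-1; μ^(4)=-3; μ^(5)=-7

((1, 0, 0, 1, 0); (0, 0, 0, 1, 1); (2, 2, 0, 0, 0); (1, 1, 1, 0, 0); (0, 0, 1, 0, 0))


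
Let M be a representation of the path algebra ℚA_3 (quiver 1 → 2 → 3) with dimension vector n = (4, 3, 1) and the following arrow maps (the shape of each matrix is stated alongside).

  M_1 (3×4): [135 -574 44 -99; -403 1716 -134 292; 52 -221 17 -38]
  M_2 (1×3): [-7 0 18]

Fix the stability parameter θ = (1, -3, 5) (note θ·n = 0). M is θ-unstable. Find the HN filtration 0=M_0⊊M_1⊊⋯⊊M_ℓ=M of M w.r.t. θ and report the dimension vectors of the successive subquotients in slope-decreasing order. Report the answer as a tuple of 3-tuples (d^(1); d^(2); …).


Interval decomposition of M: I[1,1], I[1,2]^2, I[1,3].
HN type (ℓ=3): μ^(1)=5; μ^(2)=1; μ^(3)=-1

((0, 0, 1); (1, 0, 0); (3, 3, 0))


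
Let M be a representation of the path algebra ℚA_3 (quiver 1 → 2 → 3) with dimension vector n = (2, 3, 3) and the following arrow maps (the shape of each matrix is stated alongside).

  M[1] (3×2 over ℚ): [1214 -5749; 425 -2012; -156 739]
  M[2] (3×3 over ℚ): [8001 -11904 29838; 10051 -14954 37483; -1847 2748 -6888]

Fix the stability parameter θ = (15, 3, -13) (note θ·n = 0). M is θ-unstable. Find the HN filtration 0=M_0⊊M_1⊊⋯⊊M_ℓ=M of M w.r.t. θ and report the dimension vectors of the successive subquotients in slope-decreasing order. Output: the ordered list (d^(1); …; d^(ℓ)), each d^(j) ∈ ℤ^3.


Barcode: M ≅ I[1,2], I[1,3], I[2,3], I[3,3]. HN layers by μ_θ (4 steps, strictly decreasing):
  μ^(1)=9; μ^(2)=5/3; μ^(3)=-5; μ^(4)=-13

((1, 1, 0); (1, 1, 1); (0, 1, 1); (0, 0, 1))


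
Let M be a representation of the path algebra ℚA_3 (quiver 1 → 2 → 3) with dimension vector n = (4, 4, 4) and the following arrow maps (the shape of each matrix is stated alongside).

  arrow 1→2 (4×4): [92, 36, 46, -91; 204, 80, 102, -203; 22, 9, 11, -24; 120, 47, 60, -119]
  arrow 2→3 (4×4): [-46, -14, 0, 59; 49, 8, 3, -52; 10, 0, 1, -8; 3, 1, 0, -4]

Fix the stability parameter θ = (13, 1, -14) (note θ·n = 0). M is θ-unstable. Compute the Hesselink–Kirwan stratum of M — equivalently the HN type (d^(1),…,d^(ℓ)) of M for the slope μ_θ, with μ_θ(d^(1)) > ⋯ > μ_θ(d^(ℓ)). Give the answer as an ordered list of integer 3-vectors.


Barcode: M ≅ I[1,1], I[1,3]^3, I[2,3]. HN layers by μ_θ (3 steps, strictly decreasing):
  μ^(1)=13; μ^(2)=0; μ^(3)=-13/2

((1, 0, 0); (3, 3, 3); (0, 1, 1))


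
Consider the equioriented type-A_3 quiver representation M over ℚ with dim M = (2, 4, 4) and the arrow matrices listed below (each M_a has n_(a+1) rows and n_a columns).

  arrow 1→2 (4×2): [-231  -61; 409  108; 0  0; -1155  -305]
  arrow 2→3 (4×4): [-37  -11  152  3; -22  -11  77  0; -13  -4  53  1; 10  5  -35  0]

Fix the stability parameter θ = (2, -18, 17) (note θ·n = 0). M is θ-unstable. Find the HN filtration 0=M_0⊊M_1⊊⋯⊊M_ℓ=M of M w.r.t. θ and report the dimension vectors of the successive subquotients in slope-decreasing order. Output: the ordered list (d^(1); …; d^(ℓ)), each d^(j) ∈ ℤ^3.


Interval decomposition of M: I[1,2], I[1,3], I[2,2], I[2,3], I[3,3]^2.
HN type (ℓ=3): μ^(1)=17; μ^(2)=-8; μ^(3)=-18

((0, 0, 4); (2, 2, 0); (0, 2, 0))


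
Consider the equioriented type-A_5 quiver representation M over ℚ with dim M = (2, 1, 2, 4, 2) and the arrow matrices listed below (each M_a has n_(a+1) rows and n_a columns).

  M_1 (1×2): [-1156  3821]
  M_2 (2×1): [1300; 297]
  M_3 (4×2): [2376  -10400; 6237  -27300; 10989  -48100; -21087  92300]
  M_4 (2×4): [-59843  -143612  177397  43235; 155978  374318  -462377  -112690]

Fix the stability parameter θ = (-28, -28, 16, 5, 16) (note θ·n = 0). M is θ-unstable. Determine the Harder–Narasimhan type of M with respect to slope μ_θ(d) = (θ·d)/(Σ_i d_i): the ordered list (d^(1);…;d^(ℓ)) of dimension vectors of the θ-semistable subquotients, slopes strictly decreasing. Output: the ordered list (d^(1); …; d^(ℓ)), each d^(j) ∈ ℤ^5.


Via rank(M_{q-1}∘⋯∘M_p): M ≅ I[1,1], I[1,3], I[3,5], I[4,4]^2, I[4,5].
μ_θ-semistable layers: μ^(1)=16; μ^(2)=21/2; μ^(3)=5; μ^(4)=-28

((0, 0, 1, 0, 2); (0, 0, 1, 1, 0); (0, 0, 0, 3, 0); (2, 1, 0, 0, 0))


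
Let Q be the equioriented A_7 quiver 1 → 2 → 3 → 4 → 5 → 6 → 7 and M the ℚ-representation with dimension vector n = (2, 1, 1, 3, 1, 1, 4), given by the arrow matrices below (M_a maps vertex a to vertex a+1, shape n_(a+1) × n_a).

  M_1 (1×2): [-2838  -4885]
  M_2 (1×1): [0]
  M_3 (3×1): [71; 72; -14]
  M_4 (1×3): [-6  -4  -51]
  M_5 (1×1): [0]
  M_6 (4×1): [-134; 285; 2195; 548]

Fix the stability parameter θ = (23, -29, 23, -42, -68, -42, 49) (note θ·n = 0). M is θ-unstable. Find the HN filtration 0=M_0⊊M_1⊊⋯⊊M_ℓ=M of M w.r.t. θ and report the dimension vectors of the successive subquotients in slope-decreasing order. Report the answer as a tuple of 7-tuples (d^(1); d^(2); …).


Interval decomposition of M: I[1,1], I[1,2], I[3,4], I[4,4], I[4,5], I[6,7], I[7,7]^3.
HN type (ℓ=6): μ^(1)=49; μ^(2)=23; μ^(3)=-3; μ^(4)=-19/2; μ^(5)=-42; μ^(6)=-55

((0, 0, 0, 0, 0, 0, 4); (1, 0, 0, 0, 0, 0, 0); (1, 1, 0, 0, 0, 0, 0); (0, 0, 1, 1, 0, 0, 0); (0, 0, 0, 1, 0, 1, 0); (0, 0, 0, 1, 1, 0, 0))


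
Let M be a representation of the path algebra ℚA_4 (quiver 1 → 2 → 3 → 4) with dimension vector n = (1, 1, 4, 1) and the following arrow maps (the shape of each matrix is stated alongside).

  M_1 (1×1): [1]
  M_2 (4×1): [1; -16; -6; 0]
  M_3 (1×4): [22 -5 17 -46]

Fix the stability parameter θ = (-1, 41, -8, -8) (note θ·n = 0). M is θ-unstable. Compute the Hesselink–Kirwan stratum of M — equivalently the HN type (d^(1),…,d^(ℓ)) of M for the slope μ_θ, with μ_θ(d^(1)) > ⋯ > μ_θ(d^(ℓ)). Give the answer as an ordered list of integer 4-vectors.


Barcode: M ≅ I[1,3], I[3,3]^2, I[3,4]. HN layers by μ_θ (3 steps, strictly decreasing):
  μ^(1)=33/2; μ^(2)=-1; μ^(3)=-8

((0, 1, 1, 0); (1, 0, 0, 0); (0, 0, 3, 1))


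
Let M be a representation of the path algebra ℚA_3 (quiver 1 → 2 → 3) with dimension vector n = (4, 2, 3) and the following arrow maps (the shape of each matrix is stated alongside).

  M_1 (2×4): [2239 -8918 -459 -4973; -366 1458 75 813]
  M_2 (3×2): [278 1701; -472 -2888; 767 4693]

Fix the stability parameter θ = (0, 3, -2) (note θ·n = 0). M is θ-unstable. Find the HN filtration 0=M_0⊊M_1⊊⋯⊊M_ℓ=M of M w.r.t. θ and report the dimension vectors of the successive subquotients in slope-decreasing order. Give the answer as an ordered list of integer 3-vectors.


Barcode: M ≅ I[1,1]^2, I[1,3]^2, I[3,3]. HN layers by μ_θ (3 steps, strictly decreasing):
  μ^(1)=1/2; μ^(2)=0; μ^(3)=-2

((0, 2, 2); (4, 0, 0); (0, 0, 1))


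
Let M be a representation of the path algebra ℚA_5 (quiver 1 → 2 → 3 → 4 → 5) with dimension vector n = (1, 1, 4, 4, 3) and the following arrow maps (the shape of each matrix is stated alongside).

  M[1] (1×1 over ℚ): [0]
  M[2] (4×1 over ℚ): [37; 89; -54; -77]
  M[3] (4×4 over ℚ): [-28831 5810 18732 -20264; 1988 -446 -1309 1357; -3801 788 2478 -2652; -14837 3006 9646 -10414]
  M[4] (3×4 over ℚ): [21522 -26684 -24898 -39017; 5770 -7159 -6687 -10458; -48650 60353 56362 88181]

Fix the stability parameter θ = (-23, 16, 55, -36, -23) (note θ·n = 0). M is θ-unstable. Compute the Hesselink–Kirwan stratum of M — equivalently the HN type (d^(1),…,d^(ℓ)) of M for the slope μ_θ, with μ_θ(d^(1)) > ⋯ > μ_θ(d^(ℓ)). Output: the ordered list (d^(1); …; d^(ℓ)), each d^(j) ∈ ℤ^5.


Barcode: M ≅ I[1,1], I[2,5], I[3,3], I[3,5]^2, I[4,4]. HN layers by μ_θ (5 steps, strictly decreasing):
  μ^(1)=55; μ^(2)=3; μ^(3)=-4/3; μ^(4)=-23; μ^(5)=-36

((0, 0, 1, 0, 0); (0, 1, 1, 1, 1); (0, 0, 2, 2, 2); (1, 0, 0, 0, 0); (0, 0, 0, 1, 0))


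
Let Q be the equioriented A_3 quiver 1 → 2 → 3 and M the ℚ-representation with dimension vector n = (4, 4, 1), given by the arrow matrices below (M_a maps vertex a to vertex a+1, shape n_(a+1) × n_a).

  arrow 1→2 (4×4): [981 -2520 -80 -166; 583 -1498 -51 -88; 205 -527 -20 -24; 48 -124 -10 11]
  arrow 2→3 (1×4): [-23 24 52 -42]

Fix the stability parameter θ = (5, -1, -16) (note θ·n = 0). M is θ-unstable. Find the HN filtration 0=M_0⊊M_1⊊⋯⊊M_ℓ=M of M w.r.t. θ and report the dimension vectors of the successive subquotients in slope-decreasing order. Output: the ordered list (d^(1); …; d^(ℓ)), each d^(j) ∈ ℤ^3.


Via rank(M_{q-1}∘⋯∘M_p): M ≅ I[1,2]^3, I[1,3].
μ_θ-semistable layers: μ^(1)=2; μ^(2)=-4

((3, 3, 0); (1, 1, 1))


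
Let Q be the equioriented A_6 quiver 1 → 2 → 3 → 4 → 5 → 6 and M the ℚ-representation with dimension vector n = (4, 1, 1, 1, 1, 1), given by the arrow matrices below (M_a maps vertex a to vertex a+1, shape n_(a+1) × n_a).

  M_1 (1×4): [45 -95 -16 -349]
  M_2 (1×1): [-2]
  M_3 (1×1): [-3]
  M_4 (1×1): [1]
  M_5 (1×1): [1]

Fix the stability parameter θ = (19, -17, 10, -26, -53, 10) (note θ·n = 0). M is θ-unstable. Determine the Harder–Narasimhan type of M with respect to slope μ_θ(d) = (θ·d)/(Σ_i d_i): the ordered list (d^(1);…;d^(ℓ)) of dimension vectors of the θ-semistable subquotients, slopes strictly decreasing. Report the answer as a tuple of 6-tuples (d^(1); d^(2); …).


Via rank(M_{q-1}∘⋯∘M_p): M ≅ I[1,1]^3, I[1,6].
μ_θ-semistable layers: μ^(1)=19; μ^(2)=10; μ^(3)=-67/5

((3, 0, 0, 0, 0, 0); (0, 0, 0, 0, 0, 1); (1, 1, 1, 1, 1, 0))


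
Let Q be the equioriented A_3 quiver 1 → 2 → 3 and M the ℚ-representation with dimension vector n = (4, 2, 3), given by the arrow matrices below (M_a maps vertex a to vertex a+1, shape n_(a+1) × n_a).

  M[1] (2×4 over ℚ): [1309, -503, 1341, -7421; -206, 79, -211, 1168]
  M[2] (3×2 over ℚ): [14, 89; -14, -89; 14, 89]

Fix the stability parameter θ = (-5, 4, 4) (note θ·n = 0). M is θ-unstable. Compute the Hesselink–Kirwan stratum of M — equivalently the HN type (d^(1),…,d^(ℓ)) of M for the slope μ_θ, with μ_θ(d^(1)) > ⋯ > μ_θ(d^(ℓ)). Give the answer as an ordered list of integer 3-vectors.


Barcode: M ≅ I[1,1]^2, I[1,2], I[1,3], I[3,3]^2. HN layers by μ_θ (2 steps, strictly decreasing):
  μ^(1)=4; μ^(2)=-5

((0, 2, 3); (4, 0, 0))


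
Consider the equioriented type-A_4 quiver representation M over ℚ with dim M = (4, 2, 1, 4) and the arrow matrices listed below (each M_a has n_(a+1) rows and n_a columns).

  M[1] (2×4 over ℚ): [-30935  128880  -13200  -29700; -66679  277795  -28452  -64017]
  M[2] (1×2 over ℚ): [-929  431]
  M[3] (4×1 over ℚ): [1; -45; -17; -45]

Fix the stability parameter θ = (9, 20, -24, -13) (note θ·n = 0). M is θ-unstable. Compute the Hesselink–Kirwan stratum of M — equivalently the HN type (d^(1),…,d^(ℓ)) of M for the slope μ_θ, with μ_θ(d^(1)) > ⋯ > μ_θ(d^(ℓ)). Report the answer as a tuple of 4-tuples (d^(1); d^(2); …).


Interval decomposition of M: I[1,1]^2, I[1,2], I[1,4], I[4,4]^3.
HN type (ℓ=4): μ^(1)=20; μ^(2)=9; μ^(3)=-2; μ^(4)=-13

((0, 1, 0, 0); (3, 0, 0, 0); (1, 1, 1, 1); (0, 0, 0, 3))


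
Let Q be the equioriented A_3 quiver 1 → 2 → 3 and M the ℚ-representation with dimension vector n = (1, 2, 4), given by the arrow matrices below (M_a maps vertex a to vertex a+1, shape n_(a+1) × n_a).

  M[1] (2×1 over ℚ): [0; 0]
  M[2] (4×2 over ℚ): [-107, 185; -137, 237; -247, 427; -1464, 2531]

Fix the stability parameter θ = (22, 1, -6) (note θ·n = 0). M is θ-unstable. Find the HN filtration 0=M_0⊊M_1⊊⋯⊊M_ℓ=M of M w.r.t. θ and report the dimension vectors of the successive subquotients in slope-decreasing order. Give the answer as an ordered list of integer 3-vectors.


Interval decomposition of M: I[1,1], I[2,3]^2, I[3,3]^2.
HN type (ℓ=3): μ^(1)=22; μ^(2)=-5/2; μ^(3)=-6

((1, 0, 0); (0, 2, 2); (0, 0, 2))


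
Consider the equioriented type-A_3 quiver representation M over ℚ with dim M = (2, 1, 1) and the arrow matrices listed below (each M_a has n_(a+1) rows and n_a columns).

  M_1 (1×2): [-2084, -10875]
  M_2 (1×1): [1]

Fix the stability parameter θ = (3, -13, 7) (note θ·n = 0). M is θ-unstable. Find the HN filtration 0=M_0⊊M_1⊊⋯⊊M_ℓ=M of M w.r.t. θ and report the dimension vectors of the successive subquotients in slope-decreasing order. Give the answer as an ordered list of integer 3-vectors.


Barcode: M ≅ I[1,1], I[1,3]. HN layers by μ_θ (3 steps, strictly decreasing):
  μ^(1)=7; μ^(2)=3; μ^(3)=-5

((0, 0, 1); (1, 0, 0); (1, 1, 0))


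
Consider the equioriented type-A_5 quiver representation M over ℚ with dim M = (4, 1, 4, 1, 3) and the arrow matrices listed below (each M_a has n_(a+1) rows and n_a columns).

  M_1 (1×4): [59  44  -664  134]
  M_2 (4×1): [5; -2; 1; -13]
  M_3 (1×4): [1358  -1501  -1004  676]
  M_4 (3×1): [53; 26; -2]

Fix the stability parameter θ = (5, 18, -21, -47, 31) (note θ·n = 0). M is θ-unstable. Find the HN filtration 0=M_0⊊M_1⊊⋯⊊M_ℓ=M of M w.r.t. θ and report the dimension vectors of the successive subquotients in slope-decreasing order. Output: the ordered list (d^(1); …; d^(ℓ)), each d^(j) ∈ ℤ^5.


Interval decomposition of M: I[1,1]^3, I[1,3], I[3,3]^2, I[3,5], I[5,5]^2.
HN type (ℓ=5): μ^(1)=31; μ^(2)=5; μ^(3)=2/3; μ^(4)=-21; μ^(5)=-34

((0, 0, 0, 0, 3); (3, 0, 0, 0, 0); (1, 1, 1, 0, 0); (0, 0, 2, 0, 0); (0, 0, 1, 1, 0))


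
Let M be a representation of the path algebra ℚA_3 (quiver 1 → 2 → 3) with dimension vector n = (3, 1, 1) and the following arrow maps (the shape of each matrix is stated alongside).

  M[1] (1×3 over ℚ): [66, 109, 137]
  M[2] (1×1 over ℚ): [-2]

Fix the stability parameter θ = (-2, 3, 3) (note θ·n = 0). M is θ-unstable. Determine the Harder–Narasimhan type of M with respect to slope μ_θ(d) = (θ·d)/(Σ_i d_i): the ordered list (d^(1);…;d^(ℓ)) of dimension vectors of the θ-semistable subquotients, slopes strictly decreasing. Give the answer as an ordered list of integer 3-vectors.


Barcode: M ≅ I[1,1]^2, I[1,3]. HN layers by μ_θ (2 steps, strictly decreasing):
  μ^(1)=3; μ^(2)=-2

((0, 1, 1); (3, 0, 0))


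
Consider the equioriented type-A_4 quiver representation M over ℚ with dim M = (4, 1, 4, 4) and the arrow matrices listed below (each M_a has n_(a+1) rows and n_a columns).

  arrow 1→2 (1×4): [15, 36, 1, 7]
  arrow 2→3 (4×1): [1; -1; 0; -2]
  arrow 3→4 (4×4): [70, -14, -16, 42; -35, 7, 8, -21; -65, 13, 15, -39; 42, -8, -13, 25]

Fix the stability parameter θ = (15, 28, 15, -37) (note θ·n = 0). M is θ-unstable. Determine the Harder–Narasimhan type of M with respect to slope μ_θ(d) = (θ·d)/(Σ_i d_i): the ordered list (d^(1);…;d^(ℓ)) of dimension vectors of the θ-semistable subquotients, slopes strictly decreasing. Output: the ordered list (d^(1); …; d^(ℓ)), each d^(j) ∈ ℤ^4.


Barcode: M ≅ I[1,1]^3, I[1,3], I[3,4]^3, I[4,4]. HN layers by μ_θ (4 steps, strictly decreasing):
  μ^(1)=43/2; μ^(2)=15; μ^(3)=-11; μ^(4)=-37

((0, 1, 1, 0); (4, 0, 0, 0); (0, 0, 3, 3); (0, 0, 0, 1))


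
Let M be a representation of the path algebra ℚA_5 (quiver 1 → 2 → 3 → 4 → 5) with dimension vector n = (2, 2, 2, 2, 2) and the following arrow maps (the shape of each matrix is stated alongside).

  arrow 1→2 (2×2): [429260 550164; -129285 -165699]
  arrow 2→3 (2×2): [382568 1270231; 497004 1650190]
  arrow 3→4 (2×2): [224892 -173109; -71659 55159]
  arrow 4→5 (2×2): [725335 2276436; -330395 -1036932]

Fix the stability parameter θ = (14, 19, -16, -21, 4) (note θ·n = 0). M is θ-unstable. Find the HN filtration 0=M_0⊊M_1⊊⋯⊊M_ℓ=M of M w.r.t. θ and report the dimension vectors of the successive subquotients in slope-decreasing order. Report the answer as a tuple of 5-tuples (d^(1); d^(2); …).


Interval decomposition of M: I[1,1], I[1,5], I[2,4], I[5,5].
HN type (ℓ=4): μ^(1)=14; μ^(2)=4; μ^(3)=-1; μ^(4)=-6

((1, 0, 0, 0, 0); (0, 0, 0, 0, 2); (1, 1, 1, 1, 0); (0, 1, 1, 1, 0))


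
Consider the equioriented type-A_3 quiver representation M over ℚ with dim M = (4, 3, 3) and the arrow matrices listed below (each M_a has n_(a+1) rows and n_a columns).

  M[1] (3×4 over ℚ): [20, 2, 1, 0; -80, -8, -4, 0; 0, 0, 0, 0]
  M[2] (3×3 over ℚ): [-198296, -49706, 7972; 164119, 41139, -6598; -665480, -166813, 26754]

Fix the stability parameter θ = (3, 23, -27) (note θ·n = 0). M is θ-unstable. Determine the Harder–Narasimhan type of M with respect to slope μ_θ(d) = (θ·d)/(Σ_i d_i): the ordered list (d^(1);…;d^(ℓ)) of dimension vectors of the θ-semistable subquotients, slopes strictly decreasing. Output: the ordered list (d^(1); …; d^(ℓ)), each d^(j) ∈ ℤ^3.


Interval decomposition of M: I[1,1]^3, I[1,3], I[2,2], I[2,3], I[3,3].
HN type (ℓ=5): μ^(1)=23; μ^(2)=3; μ^(3)=-1/3; μ^(4)=-2; μ^(5)=-27

((0, 1, 0); (3, 0, 0); (1, 1, 1); (0, 1, 1); (0, 0, 1))


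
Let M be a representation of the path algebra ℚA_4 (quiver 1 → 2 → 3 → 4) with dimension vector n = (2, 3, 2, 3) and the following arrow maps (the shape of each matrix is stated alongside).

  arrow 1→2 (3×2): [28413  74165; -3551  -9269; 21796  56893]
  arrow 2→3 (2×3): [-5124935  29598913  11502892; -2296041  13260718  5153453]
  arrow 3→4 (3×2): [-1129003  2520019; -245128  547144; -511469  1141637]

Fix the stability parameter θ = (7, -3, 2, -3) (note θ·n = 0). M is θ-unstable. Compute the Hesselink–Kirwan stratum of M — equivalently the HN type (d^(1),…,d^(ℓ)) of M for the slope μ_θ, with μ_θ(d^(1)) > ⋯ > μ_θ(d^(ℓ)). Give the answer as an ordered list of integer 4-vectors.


Interval decomposition of M: I[1,2], I[1,4], I[2,3], I[4,4]^2.
HN type (ℓ=3): μ^(1)=2; μ^(2)=3/4; μ^(3)=-3

((1, 1, 1, 0); (1, 1, 1, 1); (0, 1, 0, 2))


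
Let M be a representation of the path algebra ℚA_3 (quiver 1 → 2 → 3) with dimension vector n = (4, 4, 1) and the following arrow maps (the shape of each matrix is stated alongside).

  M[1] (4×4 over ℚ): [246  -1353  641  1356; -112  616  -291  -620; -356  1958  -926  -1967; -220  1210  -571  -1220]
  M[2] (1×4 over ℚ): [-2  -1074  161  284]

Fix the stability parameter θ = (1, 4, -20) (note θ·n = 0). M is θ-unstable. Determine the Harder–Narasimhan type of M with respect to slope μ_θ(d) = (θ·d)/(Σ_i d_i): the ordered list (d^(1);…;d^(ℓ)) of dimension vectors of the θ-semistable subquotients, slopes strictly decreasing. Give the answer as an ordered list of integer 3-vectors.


Via rank(M_{q-1}∘⋯∘M_p): M ≅ I[1,1], I[1,2]^2, I[1,3], I[2,2].
μ_θ-semistable layers: μ^(1)=4; μ^(2)=1; μ^(3)=-5

((0, 3, 0); (3, 0, 0); (1, 1, 1))


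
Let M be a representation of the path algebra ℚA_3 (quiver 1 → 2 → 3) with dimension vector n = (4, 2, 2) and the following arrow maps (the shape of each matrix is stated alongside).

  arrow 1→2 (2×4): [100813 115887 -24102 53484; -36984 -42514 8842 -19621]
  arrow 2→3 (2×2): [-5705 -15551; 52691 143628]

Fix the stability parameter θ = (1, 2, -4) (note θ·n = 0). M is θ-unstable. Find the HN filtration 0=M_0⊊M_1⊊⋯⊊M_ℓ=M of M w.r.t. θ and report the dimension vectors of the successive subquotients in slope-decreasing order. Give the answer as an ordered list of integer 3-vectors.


Interval decomposition of M: I[1,1]^2, I[1,3]^2.
HN type (ℓ=2): μ^(1)=1; μ^(2)=-1/3

((2, 0, 0); (2, 2, 2))


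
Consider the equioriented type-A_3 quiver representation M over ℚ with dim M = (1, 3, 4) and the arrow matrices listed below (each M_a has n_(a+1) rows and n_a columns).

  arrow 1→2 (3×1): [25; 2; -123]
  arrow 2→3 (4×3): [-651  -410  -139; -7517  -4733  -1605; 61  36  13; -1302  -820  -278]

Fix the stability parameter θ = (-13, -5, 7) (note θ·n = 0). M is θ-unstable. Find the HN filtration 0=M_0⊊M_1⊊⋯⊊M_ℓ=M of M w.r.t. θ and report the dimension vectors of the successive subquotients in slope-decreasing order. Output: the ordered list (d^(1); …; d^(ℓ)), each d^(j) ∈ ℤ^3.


Interval decomposition of M: I[1,3], I[2,2], I[2,3], I[3,3]^2.
HN type (ℓ=3): μ^(1)=7; μ^(2)=-5; μ^(3)=-13

((0, 0, 4); (0, 3, 0); (1, 0, 0))


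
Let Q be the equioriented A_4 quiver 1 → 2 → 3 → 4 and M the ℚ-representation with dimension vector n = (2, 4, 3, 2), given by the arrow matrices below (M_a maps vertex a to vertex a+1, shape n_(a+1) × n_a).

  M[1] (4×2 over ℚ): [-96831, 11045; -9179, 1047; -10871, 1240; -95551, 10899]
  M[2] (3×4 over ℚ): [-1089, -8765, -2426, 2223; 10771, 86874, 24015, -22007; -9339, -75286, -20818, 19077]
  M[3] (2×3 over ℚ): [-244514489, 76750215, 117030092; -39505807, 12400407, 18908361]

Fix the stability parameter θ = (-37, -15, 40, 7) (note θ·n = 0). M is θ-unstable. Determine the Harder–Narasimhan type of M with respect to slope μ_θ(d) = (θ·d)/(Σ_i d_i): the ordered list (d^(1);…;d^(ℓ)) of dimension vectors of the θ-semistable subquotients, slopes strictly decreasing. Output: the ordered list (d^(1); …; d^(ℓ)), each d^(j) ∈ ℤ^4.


Interval decomposition of M: I[1,3], I[1,4], I[2,2], I[2,4].
HN type (ℓ=4): μ^(1)=40; μ^(2)=47/2; μ^(3)=-15; μ^(4)=-37

((0, 0, 1, 0); (0, 0, 2, 2); (0, 4, 0, 0); (2, 0, 0, 0))


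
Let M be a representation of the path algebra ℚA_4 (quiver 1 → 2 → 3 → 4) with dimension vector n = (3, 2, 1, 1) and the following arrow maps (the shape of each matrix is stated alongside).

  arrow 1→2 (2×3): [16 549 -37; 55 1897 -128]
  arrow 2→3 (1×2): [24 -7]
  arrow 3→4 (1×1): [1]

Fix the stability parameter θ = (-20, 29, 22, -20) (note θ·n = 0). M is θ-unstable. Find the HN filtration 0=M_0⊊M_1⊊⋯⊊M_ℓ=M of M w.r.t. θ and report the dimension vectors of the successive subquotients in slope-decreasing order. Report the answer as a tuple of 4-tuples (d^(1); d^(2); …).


Barcode: M ≅ I[1,1], I[1,2], I[1,4]. HN layers by μ_θ (3 steps, strictly decreasing):
  μ^(1)=29; μ^(2)=31/3; μ^(3)=-20

((0, 1, 0, 0); (0, 1, 1, 1); (3, 0, 0, 0))


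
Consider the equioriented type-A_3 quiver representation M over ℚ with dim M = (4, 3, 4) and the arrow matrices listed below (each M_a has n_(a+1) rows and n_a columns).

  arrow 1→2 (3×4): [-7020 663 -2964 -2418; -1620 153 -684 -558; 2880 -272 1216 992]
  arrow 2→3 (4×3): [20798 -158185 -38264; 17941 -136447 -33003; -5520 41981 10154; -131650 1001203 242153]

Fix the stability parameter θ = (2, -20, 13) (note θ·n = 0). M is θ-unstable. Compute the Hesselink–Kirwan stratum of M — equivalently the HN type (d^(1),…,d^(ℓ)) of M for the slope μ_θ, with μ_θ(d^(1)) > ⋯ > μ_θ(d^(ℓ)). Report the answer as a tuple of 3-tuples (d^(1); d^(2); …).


Via rank(M_{q-1}∘⋯∘M_p): M ≅ I[1,1]^3, I[1,3], I[2,3]^2, I[3,3].
μ_θ-semistable layers: μ^(1)=13; μ^(2)=2; μ^(3)=-9; μ^(4)=-20

((0, 0, 4); (3, 0, 0); (1, 1, 0); (0, 2, 0))


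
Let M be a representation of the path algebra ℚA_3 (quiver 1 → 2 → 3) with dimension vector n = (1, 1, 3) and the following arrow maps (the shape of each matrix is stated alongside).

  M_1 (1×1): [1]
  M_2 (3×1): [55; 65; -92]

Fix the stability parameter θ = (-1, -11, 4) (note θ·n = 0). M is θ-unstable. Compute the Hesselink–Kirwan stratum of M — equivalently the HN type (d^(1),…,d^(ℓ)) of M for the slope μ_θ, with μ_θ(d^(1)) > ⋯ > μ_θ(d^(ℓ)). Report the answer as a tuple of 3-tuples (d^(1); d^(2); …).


Barcode: M ≅ I[1,3], I[3,3]^2. HN layers by μ_θ (2 steps, strictly decreasing):
  μ^(1)=4; μ^(2)=-6

((0, 0, 3); (1, 1, 0))


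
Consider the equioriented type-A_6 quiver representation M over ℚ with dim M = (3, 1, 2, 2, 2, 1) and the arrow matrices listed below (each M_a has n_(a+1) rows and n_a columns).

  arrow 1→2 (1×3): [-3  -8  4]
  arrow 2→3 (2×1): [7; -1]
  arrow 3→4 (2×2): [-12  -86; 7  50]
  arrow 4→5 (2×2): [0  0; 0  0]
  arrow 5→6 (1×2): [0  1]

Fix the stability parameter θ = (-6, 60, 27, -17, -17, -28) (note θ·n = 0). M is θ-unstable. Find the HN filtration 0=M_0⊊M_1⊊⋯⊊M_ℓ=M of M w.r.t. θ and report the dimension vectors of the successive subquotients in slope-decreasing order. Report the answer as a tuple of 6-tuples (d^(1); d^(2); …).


Interval decomposition of M: I[1,1]^2, I[1,4], I[3,4], I[5,5], I[5,6].
HN type (ℓ=5): μ^(1)=70/3; μ^(2)=5; μ^(3)=-6; μ^(4)=-17; μ^(5)=-45/2

((0, 1, 1, 1, 0, 0); (0, 0, 1, 1, 0, 0); (3, 0, 0, 0, 0, 0); (0, 0, 0, 0, 1, 0); (0, 0, 0, 0, 1, 1))


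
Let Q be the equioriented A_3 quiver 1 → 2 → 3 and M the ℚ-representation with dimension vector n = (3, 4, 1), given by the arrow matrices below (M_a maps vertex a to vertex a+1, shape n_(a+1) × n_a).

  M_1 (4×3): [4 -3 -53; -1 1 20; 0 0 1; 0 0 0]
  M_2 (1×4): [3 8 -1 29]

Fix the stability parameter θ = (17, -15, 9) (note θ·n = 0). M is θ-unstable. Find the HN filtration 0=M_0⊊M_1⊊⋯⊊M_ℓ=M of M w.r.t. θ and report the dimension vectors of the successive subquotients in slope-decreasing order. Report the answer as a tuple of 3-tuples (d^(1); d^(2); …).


Via rank(M_{q-1}∘⋯∘M_p): M ≅ I[1,2]^2, I[1,3], I[2,2].
μ_θ-semistable layers: μ^(1)=9; μ^(2)=1; μ^(3)=-15

((0, 0, 1); (3, 3, 0); (0, 1, 0))


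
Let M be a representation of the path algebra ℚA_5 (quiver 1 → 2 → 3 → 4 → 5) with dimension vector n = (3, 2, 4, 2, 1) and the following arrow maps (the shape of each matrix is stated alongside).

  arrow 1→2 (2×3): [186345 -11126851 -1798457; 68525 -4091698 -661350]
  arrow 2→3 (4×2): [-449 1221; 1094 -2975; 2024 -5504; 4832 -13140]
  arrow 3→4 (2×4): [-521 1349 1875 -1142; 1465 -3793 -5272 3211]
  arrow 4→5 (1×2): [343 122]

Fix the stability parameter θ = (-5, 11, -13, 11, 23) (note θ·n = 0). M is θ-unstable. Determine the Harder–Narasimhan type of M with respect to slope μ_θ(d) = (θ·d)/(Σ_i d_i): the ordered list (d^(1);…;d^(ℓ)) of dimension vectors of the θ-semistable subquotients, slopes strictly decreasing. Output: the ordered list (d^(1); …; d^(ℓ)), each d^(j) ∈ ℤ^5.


Barcode: M ≅ I[1,1], I[1,3], I[1,5], I[3,3], I[3,4]. HN layers by μ_θ (5 steps, strictly decreasing):
  μ^(1)=23; μ^(2)=11; μ^(3)=-1; μ^(4)=-5; μ^(5)=-13

((0, 0, 0, 0, 1); (0, 0, 0, 2, 0); (0, 2, 2, 0, 0); (3, 0, 0, 0, 0); (0, 0, 2, 0, 0))


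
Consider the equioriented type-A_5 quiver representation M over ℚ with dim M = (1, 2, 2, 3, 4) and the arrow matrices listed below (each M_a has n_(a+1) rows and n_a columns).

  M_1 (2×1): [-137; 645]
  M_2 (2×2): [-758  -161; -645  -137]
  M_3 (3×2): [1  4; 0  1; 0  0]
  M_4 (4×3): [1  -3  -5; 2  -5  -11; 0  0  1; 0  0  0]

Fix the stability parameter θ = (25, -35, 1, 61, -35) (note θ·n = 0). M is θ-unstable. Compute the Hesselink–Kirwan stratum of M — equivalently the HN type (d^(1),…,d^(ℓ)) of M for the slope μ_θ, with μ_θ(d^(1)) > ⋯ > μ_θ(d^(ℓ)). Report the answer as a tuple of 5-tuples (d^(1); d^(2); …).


Interval decomposition of M: I[1,5], I[2,5], I[4,5], I[5,5].
HN type (ℓ=4): μ^(1)=13; μ^(2)=1; μ^(3)=-5; μ^(4)=-35

((0, 0, 0, 3, 3); (0, 0, 2, 0, 0); (1, 1, 0, 0, 0); (0, 1, 0, 0, 1))


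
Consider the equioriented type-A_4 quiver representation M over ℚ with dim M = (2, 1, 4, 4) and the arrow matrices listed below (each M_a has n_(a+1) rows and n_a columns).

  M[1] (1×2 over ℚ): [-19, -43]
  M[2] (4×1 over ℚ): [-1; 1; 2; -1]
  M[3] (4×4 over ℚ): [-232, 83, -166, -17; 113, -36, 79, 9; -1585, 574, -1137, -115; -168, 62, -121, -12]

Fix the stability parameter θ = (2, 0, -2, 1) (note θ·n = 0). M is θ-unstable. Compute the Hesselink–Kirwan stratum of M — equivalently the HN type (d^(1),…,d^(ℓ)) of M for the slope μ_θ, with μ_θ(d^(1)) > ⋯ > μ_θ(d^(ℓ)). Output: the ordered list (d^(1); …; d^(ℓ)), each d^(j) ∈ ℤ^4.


Barcode: M ≅ I[1,1], I[1,3], I[3,4]^3, I[4,4]. HN layers by μ_θ (4 steps, strictly decreasing):
  μ^(1)=2; μ^(2)=1; μ^(3)=0; μ^(4)=-2

((1, 0, 0, 0); (0, 0, 0, 4); (1, 1, 1, 0); (0, 0, 3, 0))


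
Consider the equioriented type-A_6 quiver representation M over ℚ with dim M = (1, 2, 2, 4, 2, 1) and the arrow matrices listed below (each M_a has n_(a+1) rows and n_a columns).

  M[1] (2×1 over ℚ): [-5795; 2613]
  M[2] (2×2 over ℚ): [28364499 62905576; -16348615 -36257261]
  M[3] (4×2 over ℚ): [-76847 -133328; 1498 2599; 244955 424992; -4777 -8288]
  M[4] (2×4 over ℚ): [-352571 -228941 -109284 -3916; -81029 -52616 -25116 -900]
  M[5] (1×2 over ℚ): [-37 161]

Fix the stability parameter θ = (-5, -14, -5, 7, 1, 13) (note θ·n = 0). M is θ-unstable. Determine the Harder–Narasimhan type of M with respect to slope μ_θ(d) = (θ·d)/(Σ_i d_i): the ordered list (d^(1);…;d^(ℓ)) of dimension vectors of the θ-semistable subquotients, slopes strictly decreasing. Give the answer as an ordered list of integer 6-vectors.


Barcode: M ≅ I[1,5], I[2,6], I[4,4]^2. HN layers by μ_θ (6 steps, strictly decreasing):
  μ^(1)=13; μ^(2)=7; μ^(3)=4; μ^(4)=-5; μ^(5)=-19/2; μ^(6)=-14

((0, 0, 0, 0, 0, 1); (0, 0, 0, 2, 0, 0); (0, 0, 0, 2, 2, 0); (0, 0, 2, 0, 0, 0); (1, 1, 0, 0, 0, 0); (0, 1, 0, 0, 0, 0))


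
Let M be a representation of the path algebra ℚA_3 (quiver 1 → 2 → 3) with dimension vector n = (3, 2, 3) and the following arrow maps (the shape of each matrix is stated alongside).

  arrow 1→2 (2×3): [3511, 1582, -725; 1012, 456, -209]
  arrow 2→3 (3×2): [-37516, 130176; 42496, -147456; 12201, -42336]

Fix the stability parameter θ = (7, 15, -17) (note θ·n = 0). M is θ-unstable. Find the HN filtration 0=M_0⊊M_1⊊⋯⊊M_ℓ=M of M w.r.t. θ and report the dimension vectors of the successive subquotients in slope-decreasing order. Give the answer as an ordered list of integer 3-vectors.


Interval decomposition of M: I[1,1], I[1,2], I[1,3], I[3,3]^2.
HN type (ℓ=4): μ^(1)=15; μ^(2)=7; μ^(3)=5/3; μ^(4)=-17

((0, 1, 0); (2, 0, 0); (1, 1, 1); (0, 0, 2))


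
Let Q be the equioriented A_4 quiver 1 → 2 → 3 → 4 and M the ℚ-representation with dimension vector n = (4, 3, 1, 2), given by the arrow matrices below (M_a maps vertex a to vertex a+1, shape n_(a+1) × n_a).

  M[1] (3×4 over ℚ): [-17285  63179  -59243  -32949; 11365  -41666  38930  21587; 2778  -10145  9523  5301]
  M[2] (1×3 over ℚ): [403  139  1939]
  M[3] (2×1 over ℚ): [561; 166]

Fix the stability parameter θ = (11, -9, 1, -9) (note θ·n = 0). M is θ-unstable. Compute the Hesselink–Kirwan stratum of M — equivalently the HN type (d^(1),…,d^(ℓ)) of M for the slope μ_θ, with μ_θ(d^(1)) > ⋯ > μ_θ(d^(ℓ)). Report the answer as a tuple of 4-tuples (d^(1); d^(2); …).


Via rank(M_{q-1}∘⋯∘M_p): M ≅ I[1,1], I[1,2]^2, I[1,4], I[4,4].
μ_θ-semistable layers: μ^(1)=11; μ^(2)=1; μ^(3)=-3/2; μ^(4)=-9

((1, 0, 0, 0); (2, 2, 0, 0); (1, 1, 1, 1); (0, 0, 0, 1))


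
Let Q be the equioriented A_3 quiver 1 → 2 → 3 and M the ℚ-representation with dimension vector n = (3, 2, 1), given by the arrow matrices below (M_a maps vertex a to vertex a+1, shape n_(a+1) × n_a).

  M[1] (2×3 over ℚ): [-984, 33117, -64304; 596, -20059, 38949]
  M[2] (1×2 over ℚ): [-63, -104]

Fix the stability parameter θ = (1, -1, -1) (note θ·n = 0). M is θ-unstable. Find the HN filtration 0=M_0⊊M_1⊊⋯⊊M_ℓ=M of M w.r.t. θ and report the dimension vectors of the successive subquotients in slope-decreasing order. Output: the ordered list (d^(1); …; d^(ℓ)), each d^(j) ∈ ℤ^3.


Barcode: M ≅ I[1,1], I[1,2], I[1,3]. HN layers by μ_θ (3 steps, strictly decreasing):
  μ^(1)=1; μ^(2)=0; μ^(3)=-1/3

((1, 0, 0); (1, 1, 0); (1, 1, 1))


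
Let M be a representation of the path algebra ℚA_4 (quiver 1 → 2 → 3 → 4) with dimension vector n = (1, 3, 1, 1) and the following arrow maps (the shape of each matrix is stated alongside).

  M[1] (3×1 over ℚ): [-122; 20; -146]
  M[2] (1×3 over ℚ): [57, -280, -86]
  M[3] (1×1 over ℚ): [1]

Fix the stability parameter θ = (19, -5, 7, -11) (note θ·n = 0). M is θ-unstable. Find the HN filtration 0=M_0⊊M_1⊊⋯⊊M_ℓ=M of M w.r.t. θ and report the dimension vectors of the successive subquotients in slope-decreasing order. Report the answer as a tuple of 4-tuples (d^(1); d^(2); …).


Interval decomposition of M: I[1,4], I[2,2]^2.
HN type (ℓ=2): μ^(1)=5/2; μ^(2)=-5

((1, 1, 1, 1); (0, 2, 0, 0))


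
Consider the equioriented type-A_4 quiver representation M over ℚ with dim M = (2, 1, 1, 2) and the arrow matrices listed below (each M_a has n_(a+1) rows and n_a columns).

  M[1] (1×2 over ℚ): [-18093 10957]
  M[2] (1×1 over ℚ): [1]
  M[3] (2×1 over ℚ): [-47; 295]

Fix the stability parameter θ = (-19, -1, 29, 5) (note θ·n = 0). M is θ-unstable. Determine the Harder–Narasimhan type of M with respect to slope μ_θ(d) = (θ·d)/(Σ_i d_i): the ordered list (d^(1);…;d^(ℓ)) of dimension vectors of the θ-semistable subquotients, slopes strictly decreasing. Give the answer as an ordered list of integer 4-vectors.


Via rank(M_{q-1}∘⋯∘M_p): M ≅ I[1,1], I[1,4], I[4,4].
μ_θ-semistable layers: μ^(1)=17; μ^(2)=5; μ^(3)=-1; μ^(4)=-19

((0, 0, 1, 1); (0, 0, 0, 1); (0, 1, 0, 0); (2, 0, 0, 0))


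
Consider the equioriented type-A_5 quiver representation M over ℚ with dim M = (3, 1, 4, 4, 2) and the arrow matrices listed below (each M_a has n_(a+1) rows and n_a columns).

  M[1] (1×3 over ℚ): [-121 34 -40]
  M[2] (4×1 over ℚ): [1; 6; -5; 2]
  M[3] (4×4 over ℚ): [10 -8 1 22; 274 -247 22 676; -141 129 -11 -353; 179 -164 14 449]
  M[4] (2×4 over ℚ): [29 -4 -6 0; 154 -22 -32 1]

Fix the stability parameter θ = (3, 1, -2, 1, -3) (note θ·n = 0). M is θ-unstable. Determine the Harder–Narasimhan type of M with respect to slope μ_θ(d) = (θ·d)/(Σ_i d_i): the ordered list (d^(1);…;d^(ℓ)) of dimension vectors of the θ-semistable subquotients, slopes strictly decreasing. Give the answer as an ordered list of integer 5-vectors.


Barcode: M ≅ I[1,1]^2, I[1,5], I[3,3], I[3,4], I[3,5], I[4,4]. HN layers by μ_θ (5 steps, strictly decreasing):
  μ^(1)=3; μ^(2)=1; μ^(3)=0; μ^(4)=-1; μ^(5)=-2

((2, 0, 0, 0, 0); (0, 0, 0, 2, 0); (1, 1, 1, 1, 1); (0, 0, 0, 1, 1); (0, 0, 3, 0, 0))
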